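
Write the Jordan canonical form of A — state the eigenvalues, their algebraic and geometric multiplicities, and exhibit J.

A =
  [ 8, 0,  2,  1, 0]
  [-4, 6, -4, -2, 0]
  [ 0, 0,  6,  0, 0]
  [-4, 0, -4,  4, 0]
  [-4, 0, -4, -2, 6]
J_2(6) ⊕ J_1(6) ⊕ J_1(6) ⊕ J_1(6)

The characteristic polynomial is
  det(x·I − A) = x^5 - 30*x^4 + 360*x^3 - 2160*x^2 + 6480*x - 7776 = (x - 6)^5

Eigenvalues and multiplicities (the geometric multiplicity of λ is n − rank(A − λI), which equals the number of Jordan blocks for λ):
  λ = 6: algebraic multiplicity = 5, geometric multiplicity = 4

Determining the block sizes for each eigenvalue:
  λ = 6: 4 blocks summing to 5 forces exactly one block of size 2 and the rest size 1 → block sizes [2, 1, 1, 1]

Assembling the blocks gives a Jordan form
J =
  [6, 1, 0, 0, 0]
  [0, 6, 0, 0, 0]
  [0, 0, 6, 0, 0]
  [0, 0, 0, 6, 0]
  [0, 0, 0, 0, 6]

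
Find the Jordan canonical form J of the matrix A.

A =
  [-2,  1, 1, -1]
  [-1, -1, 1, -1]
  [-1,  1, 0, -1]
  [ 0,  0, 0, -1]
J_3(-1) ⊕ J_1(-1)

The characteristic polynomial is
  det(x·I − A) = x^4 + 4*x^3 + 6*x^2 + 4*x + 1 = (x + 1)^4

Eigenvalues and multiplicities (the geometric multiplicity of λ is n − rank(A − λI), which equals the number of Jordan blocks for λ):
  λ = -1: algebraic multiplicity = 4, geometric multiplicity = 2

Determining the block sizes for each eigenvalue:
  λ = -1: with am = 4 and gm = 2, the partition is not yet determined (e.g. several partitions of 4 into 2 parts exist). Let N = A − (-1)·I. Computing rank(N^1) = 2, rank(N^2) = 1, rank(N^3) = 0; the number of blocks of size ≥ j is rank(N^{j−1}) − rank(N^j), giving [2, 1, 1]. So we have 1 block(s) of size 3, 1 block(s) of size 1 → block sizes [3, 1]

Assembling the blocks gives a Jordan form
J =
  [-1,  1,  0,  0]
  [ 0, -1,  1,  0]
  [ 0,  0, -1,  0]
  [ 0,  0,  0, -1]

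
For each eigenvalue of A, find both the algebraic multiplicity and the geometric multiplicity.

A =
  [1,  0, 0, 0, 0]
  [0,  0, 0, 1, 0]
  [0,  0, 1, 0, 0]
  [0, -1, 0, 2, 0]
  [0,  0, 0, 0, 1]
λ = 1: alg = 5, geom = 4

Step 1 — factor the characteristic polynomial to read off the algebraic multiplicities:
  χ_A(x) = (x - 1)^5

Step 2 — compute geometric multiplicities via the rank-nullity identity g(λ) = n − rank(A − λI):
  rank(A − (1)·I) = 1, so dim ker(A − (1)·I) = n − 1 = 4

Summary:
  λ = 1: algebraic multiplicity = 5, geometric multiplicity = 4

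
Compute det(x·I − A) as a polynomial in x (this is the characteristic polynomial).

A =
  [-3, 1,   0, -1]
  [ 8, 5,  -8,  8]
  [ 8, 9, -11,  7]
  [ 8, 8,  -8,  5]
x^4 + 4*x^3 - 18*x^2 - 108*x - 135

Expanding det(x·I − A) (e.g. by cofactor expansion or by noting that A is similar to its Jordan form J, which has the same characteristic polynomial as A) gives
  χ_A(x) = x^4 + 4*x^3 - 18*x^2 - 108*x - 135
which factors as (x - 5)*(x + 3)^3. The eigenvalues (with algebraic multiplicities) are λ = -3 with multiplicity 3, λ = 5 with multiplicity 1.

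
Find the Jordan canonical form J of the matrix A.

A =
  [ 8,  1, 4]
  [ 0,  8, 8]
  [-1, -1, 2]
J_3(6)

The characteristic polynomial is
  det(x·I − A) = x^3 - 18*x^2 + 108*x - 216 = (x - 6)^3

Eigenvalues and multiplicities (the geometric multiplicity of λ is n − rank(A − λI), which equals the number of Jordan blocks for λ):
  λ = 6: algebraic multiplicity = 3, geometric multiplicity = 1

Determining the block sizes for each eigenvalue:
  λ = 6: one block (gm = 1), so the single block has size am = 3 → block sizes [3]

Assembling the blocks gives a Jordan form
J =
  [6, 1, 0]
  [0, 6, 1]
  [0, 0, 6]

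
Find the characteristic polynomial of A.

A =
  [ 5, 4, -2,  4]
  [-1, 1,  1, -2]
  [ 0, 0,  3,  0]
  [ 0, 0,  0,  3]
x^4 - 12*x^3 + 54*x^2 - 108*x + 81

Expanding det(x·I − A) (e.g. by cofactor expansion or by noting that A is similar to its Jordan form J, which has the same characteristic polynomial as A) gives
  χ_A(x) = x^4 - 12*x^3 + 54*x^2 - 108*x + 81
which factors as (x - 3)^4. The eigenvalues (with algebraic multiplicities) are λ = 3 with multiplicity 4.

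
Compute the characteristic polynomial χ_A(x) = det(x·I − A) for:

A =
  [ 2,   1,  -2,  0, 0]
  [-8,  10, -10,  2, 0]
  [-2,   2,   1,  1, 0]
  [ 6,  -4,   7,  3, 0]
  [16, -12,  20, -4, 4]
x^5 - 20*x^4 + 160*x^3 - 640*x^2 + 1280*x - 1024

Expanding det(x·I − A) (e.g. by cofactor expansion or by noting that A is similar to its Jordan form J, which has the same characteristic polynomial as A) gives
  χ_A(x) = x^5 - 20*x^4 + 160*x^3 - 640*x^2 + 1280*x - 1024
which factors as (x - 4)^5. The eigenvalues (with algebraic multiplicities) are λ = 4 with multiplicity 5.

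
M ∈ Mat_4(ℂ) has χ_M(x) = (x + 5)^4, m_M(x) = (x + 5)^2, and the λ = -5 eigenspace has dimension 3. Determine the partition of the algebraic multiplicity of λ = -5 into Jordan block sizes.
Block sizes for λ = -5: [2, 1, 1]

Step 1 — from the characteristic polynomial, algebraic multiplicity of λ = -5 is 4. From dim ker(M − (-5)·I) = 3, there are exactly 3 Jordan blocks for λ = -5.
Step 2 — from the minimal polynomial, the factor (x + 5)^2 tells us the largest block for λ = -5 has size 2.
Step 3 — with total size 4, 3 blocks, and largest block 2, the block sizes (in nonincreasing order) are [2, 1, 1].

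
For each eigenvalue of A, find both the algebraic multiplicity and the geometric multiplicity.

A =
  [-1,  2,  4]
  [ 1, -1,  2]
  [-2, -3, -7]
λ = -3: alg = 3, geom = 1

Step 1 — factor the characteristic polynomial to read off the algebraic multiplicities:
  χ_A(x) = (x + 3)^3

Step 2 — compute geometric multiplicities via the rank-nullity identity g(λ) = n − rank(A − λI):
  rank(A − (-3)·I) = 2, so dim ker(A − (-3)·I) = n − 2 = 1

Summary:
  λ = -3: algebraic multiplicity = 3, geometric multiplicity = 1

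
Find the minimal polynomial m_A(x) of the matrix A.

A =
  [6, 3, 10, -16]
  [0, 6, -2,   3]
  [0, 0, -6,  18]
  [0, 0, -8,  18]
x^3 - 18*x^2 + 108*x - 216

The characteristic polynomial is χ_A(x) = (x - 6)^4, so the eigenvalues are known. The minimal polynomial is
  m_A(x) = Π_λ (x − λ)^{k_λ}
where k_λ is the size of the *largest* Jordan block for λ (equivalently, the smallest k with (A − λI)^k v = 0 for every generalised eigenvector v of λ).

  λ = 6: largest Jordan block has size 3, contributing (x − 6)^3

So m_A(x) = (x - 6)^3 = x^3 - 18*x^2 + 108*x - 216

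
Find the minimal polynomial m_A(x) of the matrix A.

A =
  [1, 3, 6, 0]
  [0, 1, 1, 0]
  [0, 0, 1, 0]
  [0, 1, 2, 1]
x^3 - 3*x^2 + 3*x - 1

The characteristic polynomial is χ_A(x) = (x - 1)^4, so the eigenvalues are known. The minimal polynomial is
  m_A(x) = Π_λ (x − λ)^{k_λ}
where k_λ is the size of the *largest* Jordan block for λ (equivalently, the smallest k with (A − λI)^k v = 0 for every generalised eigenvector v of λ).

  λ = 1: largest Jordan block has size 3, contributing (x − 1)^3

So m_A(x) = (x - 1)^3 = x^3 - 3*x^2 + 3*x - 1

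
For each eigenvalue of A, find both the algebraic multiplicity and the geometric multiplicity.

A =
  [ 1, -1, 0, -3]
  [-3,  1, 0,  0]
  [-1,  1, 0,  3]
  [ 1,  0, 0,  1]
λ = 0: alg = 1, geom = 1; λ = 1: alg = 3, geom = 1

Step 1 — factor the characteristic polynomial to read off the algebraic multiplicities:
  χ_A(x) = x*(x - 1)^3

Step 2 — compute geometric multiplicities via the rank-nullity identity g(λ) = n − rank(A − λI):
  rank(A − (0)·I) = 3, so dim ker(A − (0)·I) = n − 3 = 1
  rank(A − (1)·I) = 3, so dim ker(A − (1)·I) = n − 3 = 1

Summary:
  λ = 0: algebraic multiplicity = 1, geometric multiplicity = 1
  λ = 1: algebraic multiplicity = 3, geometric multiplicity = 1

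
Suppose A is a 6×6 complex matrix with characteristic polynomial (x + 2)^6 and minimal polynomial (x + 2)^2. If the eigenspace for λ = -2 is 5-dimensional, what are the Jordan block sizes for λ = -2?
Block sizes for λ = -2: [2, 1, 1, 1, 1]

Step 1 — from the characteristic polynomial, algebraic multiplicity of λ = -2 is 6. From dim ker(A − (-2)·I) = 5, there are exactly 5 Jordan blocks for λ = -2.
Step 2 — from the minimal polynomial, the factor (x + 2)^2 tells us the largest block for λ = -2 has size 2.
Step 3 — with total size 6, 5 blocks, and largest block 2, the block sizes (in nonincreasing order) are [2, 1, 1, 1, 1].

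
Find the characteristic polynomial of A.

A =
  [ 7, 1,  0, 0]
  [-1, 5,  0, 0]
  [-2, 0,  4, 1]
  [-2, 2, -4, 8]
x^4 - 24*x^3 + 216*x^2 - 864*x + 1296

Expanding det(x·I − A) (e.g. by cofactor expansion or by noting that A is similar to its Jordan form J, which has the same characteristic polynomial as A) gives
  χ_A(x) = x^4 - 24*x^3 + 216*x^2 - 864*x + 1296
which factors as (x - 6)^4. The eigenvalues (with algebraic multiplicities) are λ = 6 with multiplicity 4.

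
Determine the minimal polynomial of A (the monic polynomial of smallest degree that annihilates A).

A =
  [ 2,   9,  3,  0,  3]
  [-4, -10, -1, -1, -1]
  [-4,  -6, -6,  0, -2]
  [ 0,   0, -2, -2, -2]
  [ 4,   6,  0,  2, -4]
x^3 + 12*x^2 + 48*x + 64

The characteristic polynomial is χ_A(x) = (x + 4)^5, so the eigenvalues are known. The minimal polynomial is
  m_A(x) = Π_λ (x − λ)^{k_λ}
where k_λ is the size of the *largest* Jordan block for λ (equivalently, the smallest k with (A − λI)^k v = 0 for every generalised eigenvector v of λ).

  λ = -4: largest Jordan block has size 3, contributing (x + 4)^3

So m_A(x) = (x + 4)^3 = x^3 + 12*x^2 + 48*x + 64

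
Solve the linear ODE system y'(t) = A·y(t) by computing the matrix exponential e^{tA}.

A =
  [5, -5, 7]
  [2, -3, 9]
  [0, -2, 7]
e^{tA} =
  [-3*t^2*exp(3*t) + 2*t*exp(3*t) + exp(3*t), 3*t^2*exp(3*t) - 5*t*exp(3*t), -3*t^2*exp(3*t)/2 + 7*t*exp(3*t)]
  [-4*t^2*exp(3*t) + 2*t*exp(3*t), 4*t^2*exp(3*t) - 6*t*exp(3*t) + exp(3*t), -2*t^2*exp(3*t) + 9*t*exp(3*t)]
  [-2*t^2*exp(3*t), 2*t^2*exp(3*t) - 2*t*exp(3*t), -t^2*exp(3*t) + 4*t*exp(3*t) + exp(3*t)]

Strategy: write A = P · J · P⁻¹ where J is a Jordan canonical form, so e^{tA} = P · e^{tJ} · P⁻¹, and e^{tJ} can be computed block-by-block.

A has Jordan form
J =
  [3, 1, 0]
  [0, 3, 1]
  [0, 0, 3]
(up to reordering of blocks).

Per-block formulas:
  For a 3×3 Jordan block J_3(3): exp(t · J_3(3)) = e^(3t)·(I + t·N + (t^2/2)·N^2), where N is the 3×3 nilpotent shift.

After assembling e^{tJ} and conjugating by P, we get:

e^{tA} =
  [-3*t^2*exp(3*t) + 2*t*exp(3*t) + exp(3*t), 3*t^2*exp(3*t) - 5*t*exp(3*t), -3*t^2*exp(3*t)/2 + 7*t*exp(3*t)]
  [-4*t^2*exp(3*t) + 2*t*exp(3*t), 4*t^2*exp(3*t) - 6*t*exp(3*t) + exp(3*t), -2*t^2*exp(3*t) + 9*t*exp(3*t)]
  [-2*t^2*exp(3*t), 2*t^2*exp(3*t) - 2*t*exp(3*t), -t^2*exp(3*t) + 4*t*exp(3*t) + exp(3*t)]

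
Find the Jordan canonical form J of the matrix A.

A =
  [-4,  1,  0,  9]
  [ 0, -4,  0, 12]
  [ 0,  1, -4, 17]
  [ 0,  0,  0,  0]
J_2(-4) ⊕ J_1(-4) ⊕ J_1(0)

The characteristic polynomial is
  det(x·I − A) = x^4 + 12*x^3 + 48*x^2 + 64*x = x*(x + 4)^3

Eigenvalues and multiplicities (the geometric multiplicity of λ is n − rank(A − λI), which equals the number of Jordan blocks for λ):
  λ = -4: algebraic multiplicity = 3, geometric multiplicity = 2
  λ = 0: algebraic multiplicity = 1, geometric multiplicity = 1

Determining the block sizes for each eigenvalue:
  λ = -4: 2 blocks summing to 3 forces exactly one block of size 2 and the rest size 1 → block sizes [2, 1]
  λ = 0: one block (gm = 1), so the single block has size am = 1 → block sizes [1]

Assembling the blocks gives a Jordan form
J =
  [-4,  1,  0, 0]
  [ 0, -4,  0, 0]
  [ 0,  0, -4, 0]
  [ 0,  0,  0, 0]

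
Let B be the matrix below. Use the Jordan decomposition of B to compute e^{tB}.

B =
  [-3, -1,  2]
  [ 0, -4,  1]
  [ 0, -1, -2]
e^{tB} =
  [exp(-3*t), -t^2*exp(-3*t)/2 - t*exp(-3*t), t^2*exp(-3*t)/2 + 2*t*exp(-3*t)]
  [0, -t*exp(-3*t) + exp(-3*t), t*exp(-3*t)]
  [0, -t*exp(-3*t), t*exp(-3*t) + exp(-3*t)]

Strategy: write B = P · J · P⁻¹ where J is a Jordan canonical form, so e^{tB} = P · e^{tJ} · P⁻¹, and e^{tJ} can be computed block-by-block.

B has Jordan form
J =
  [-3,  1,  0]
  [ 0, -3,  1]
  [ 0,  0, -3]
(up to reordering of blocks).

Per-block formulas:
  For a 3×3 Jordan block J_3(-3): exp(t · J_3(-3)) = e^(-3t)·(I + t·N + (t^2/2)·N^2), where N is the 3×3 nilpotent shift.

After assembling e^{tJ} and conjugating by P, we get:

e^{tB} =
  [exp(-3*t), -t^2*exp(-3*t)/2 - t*exp(-3*t), t^2*exp(-3*t)/2 + 2*t*exp(-3*t)]
  [0, -t*exp(-3*t) + exp(-3*t), t*exp(-3*t)]
  [0, -t*exp(-3*t), t*exp(-3*t) + exp(-3*t)]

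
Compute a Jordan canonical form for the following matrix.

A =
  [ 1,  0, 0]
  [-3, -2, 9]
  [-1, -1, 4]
J_2(1) ⊕ J_1(1)

The characteristic polynomial is
  det(x·I − A) = x^3 - 3*x^2 + 3*x - 1 = (x - 1)^3

Eigenvalues and multiplicities (the geometric multiplicity of λ is n − rank(A − λI), which equals the number of Jordan blocks for λ):
  λ = 1: algebraic multiplicity = 3, geometric multiplicity = 2

Determining the block sizes for each eigenvalue:
  λ = 1: 2 blocks summing to 3 forces exactly one block of size 2 and the rest size 1 → block sizes [2, 1]

Assembling the blocks gives a Jordan form
J =
  [1, 1, 0]
  [0, 1, 0]
  [0, 0, 1]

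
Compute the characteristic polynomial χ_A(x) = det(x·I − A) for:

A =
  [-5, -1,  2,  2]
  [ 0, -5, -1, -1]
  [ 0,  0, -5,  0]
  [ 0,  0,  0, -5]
x^4 + 20*x^3 + 150*x^2 + 500*x + 625

Expanding det(x·I − A) (e.g. by cofactor expansion or by noting that A is similar to its Jordan form J, which has the same characteristic polynomial as A) gives
  χ_A(x) = x^4 + 20*x^3 + 150*x^2 + 500*x + 625
which factors as (x + 5)^4. The eigenvalues (with algebraic multiplicities) are λ = -5 with multiplicity 4.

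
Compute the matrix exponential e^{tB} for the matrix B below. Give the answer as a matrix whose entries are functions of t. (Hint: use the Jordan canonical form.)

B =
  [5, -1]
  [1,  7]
e^{tB} =
  [-t*exp(6*t) + exp(6*t), -t*exp(6*t)]
  [t*exp(6*t), t*exp(6*t) + exp(6*t)]

Strategy: write B = P · J · P⁻¹ where J is a Jordan canonical form, so e^{tB} = P · e^{tJ} · P⁻¹, and e^{tJ} can be computed block-by-block.

B has Jordan form
J =
  [6, 1]
  [0, 6]
(up to reordering of blocks).

Per-block formulas:
  For a 2×2 Jordan block J_2(6): exp(t · J_2(6)) = e^(6t)·(I + t·N), where N is the 2×2 nilpotent shift.

After assembling e^{tJ} and conjugating by P, we get:

e^{tB} =
  [-t*exp(6*t) + exp(6*t), -t*exp(6*t)]
  [t*exp(6*t), t*exp(6*t) + exp(6*t)]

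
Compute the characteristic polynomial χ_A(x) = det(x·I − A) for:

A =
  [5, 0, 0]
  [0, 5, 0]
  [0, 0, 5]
x^3 - 15*x^2 + 75*x - 125

Expanding det(x·I − A) (e.g. by cofactor expansion or by noting that A is similar to its Jordan form J, which has the same characteristic polynomial as A) gives
  χ_A(x) = x^3 - 15*x^2 + 75*x - 125
which factors as (x - 5)^3. The eigenvalues (with algebraic multiplicities) are λ = 5 with multiplicity 3.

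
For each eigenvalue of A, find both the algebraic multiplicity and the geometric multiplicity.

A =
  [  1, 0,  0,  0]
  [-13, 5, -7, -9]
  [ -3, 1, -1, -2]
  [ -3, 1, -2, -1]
λ = 1: alg = 4, geom = 2

Step 1 — factor the characteristic polynomial to read off the algebraic multiplicities:
  χ_A(x) = (x - 1)^4

Step 2 — compute geometric multiplicities via the rank-nullity identity g(λ) = n − rank(A − λI):
  rank(A − (1)·I) = 2, so dim ker(A − (1)·I) = n − 2 = 2

Summary:
  λ = 1: algebraic multiplicity = 4, geometric multiplicity = 2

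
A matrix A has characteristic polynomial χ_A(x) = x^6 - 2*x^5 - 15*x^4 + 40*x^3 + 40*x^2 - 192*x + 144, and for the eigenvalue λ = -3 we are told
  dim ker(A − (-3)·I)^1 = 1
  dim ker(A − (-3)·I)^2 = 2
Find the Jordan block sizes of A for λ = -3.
Block sizes for λ = -3: [2]

From the dimensions of kernels of powers, the number of Jordan blocks of size at least j is d_j − d_{j−1} where d_j = dim ker(N^j) (with d_0 = 0). Computing the differences gives [1, 1].
The number of blocks of size exactly k is (#blocks of size ≥ k) − (#blocks of size ≥ k + 1), so the partition is: 1 block(s) of size 2.
In nonincreasing order the block sizes are [2].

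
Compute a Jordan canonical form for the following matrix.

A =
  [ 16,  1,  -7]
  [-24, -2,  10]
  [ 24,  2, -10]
J_2(0) ⊕ J_1(4)

The characteristic polynomial is
  det(x·I − A) = x^3 - 4*x^2 = x^2*(x - 4)

Eigenvalues and multiplicities (the geometric multiplicity of λ is n − rank(A − λI), which equals the number of Jordan blocks for λ):
  λ = 0: algebraic multiplicity = 2, geometric multiplicity = 1
  λ = 4: algebraic multiplicity = 1, geometric multiplicity = 1

Determining the block sizes for each eigenvalue:
  λ = 0: one block (gm = 1), so the single block has size am = 2 → block sizes [2]
  λ = 4: one block (gm = 1), so the single block has size am = 1 → block sizes [1]

Assembling the blocks gives a Jordan form
J =
  [0, 1, 0]
  [0, 0, 0]
  [0, 0, 4]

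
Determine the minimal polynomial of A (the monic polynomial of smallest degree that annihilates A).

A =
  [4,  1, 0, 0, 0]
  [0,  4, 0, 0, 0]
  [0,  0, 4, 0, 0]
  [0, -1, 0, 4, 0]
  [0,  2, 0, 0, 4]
x^2 - 8*x + 16

The characteristic polynomial is χ_A(x) = (x - 4)^5, so the eigenvalues are known. The minimal polynomial is
  m_A(x) = Π_λ (x − λ)^{k_λ}
where k_λ is the size of the *largest* Jordan block for λ (equivalently, the smallest k with (A − λI)^k v = 0 for every generalised eigenvector v of λ).

  λ = 4: largest Jordan block has size 2, contributing (x − 4)^2

So m_A(x) = (x - 4)^2 = x^2 - 8*x + 16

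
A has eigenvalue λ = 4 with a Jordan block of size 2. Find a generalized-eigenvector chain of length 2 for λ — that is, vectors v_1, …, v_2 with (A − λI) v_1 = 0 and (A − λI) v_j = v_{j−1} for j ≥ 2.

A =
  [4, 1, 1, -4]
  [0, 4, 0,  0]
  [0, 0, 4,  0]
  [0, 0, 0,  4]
A Jordan chain for λ = 4 of length 2:
v_1 = (1, 0, 0, 0)ᵀ
v_2 = (0, 1, 0, 0)ᵀ

Let N = A − (4)·I. We want v_2 with N^2 v_2 = 0 but N^1 v_2 ≠ 0; then v_{j-1} := N · v_j for j = 2, …, 2.

Pick v_2 = (0, 1, 0, 0)ᵀ.
Then v_1 = N · v_2 = (1, 0, 0, 0)ᵀ.

Sanity check: (A − (4)·I) v_1 = (0, 0, 0, 0)ᵀ = 0. ✓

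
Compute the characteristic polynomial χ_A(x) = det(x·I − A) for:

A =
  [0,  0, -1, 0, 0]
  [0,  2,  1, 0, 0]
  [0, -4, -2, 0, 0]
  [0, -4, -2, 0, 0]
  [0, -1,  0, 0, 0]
x^5

Expanding det(x·I − A) (e.g. by cofactor expansion or by noting that A is similar to its Jordan form J, which has the same characteristic polynomial as A) gives
  χ_A(x) = x^5
which factors as x^5. The eigenvalues (with algebraic multiplicities) are λ = 0 with multiplicity 5.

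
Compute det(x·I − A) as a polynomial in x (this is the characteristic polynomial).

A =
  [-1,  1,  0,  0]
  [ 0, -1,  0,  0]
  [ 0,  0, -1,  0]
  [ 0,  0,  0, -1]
x^4 + 4*x^3 + 6*x^2 + 4*x + 1

Expanding det(x·I − A) (e.g. by cofactor expansion or by noting that A is similar to its Jordan form J, which has the same characteristic polynomial as A) gives
  χ_A(x) = x^4 + 4*x^3 + 6*x^2 + 4*x + 1
which factors as (x + 1)^4. The eigenvalues (with algebraic multiplicities) are λ = -1 with multiplicity 4.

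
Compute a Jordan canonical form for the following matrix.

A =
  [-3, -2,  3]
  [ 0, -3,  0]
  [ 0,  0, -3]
J_2(-3) ⊕ J_1(-3)

The characteristic polynomial is
  det(x·I − A) = x^3 + 9*x^2 + 27*x + 27 = (x + 3)^3

Eigenvalues and multiplicities (the geometric multiplicity of λ is n − rank(A − λI), which equals the number of Jordan blocks for λ):
  λ = -3: algebraic multiplicity = 3, geometric multiplicity = 2

Determining the block sizes for each eigenvalue:
  λ = -3: 2 blocks summing to 3 forces exactly one block of size 2 and the rest size 1 → block sizes [2, 1]

Assembling the blocks gives a Jordan form
J =
  [-3,  1,  0]
  [ 0, -3,  0]
  [ 0,  0, -3]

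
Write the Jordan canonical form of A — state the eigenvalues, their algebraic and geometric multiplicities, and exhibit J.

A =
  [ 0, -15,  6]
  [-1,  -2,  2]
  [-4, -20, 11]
J_2(3) ⊕ J_1(3)

The characteristic polynomial is
  det(x·I − A) = x^3 - 9*x^2 + 27*x - 27 = (x - 3)^3

Eigenvalues and multiplicities (the geometric multiplicity of λ is n − rank(A − λI), which equals the number of Jordan blocks for λ):
  λ = 3: algebraic multiplicity = 3, geometric multiplicity = 2

Determining the block sizes for each eigenvalue:
  λ = 3: 2 blocks summing to 3 forces exactly one block of size 2 and the rest size 1 → block sizes [2, 1]

Assembling the blocks gives a Jordan form
J =
  [3, 1, 0]
  [0, 3, 0]
  [0, 0, 3]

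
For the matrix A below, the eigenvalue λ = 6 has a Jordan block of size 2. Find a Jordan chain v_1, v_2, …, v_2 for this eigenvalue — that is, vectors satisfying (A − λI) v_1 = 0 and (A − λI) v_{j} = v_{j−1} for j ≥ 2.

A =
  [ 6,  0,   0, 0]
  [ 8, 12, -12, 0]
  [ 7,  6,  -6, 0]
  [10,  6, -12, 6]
A Jordan chain for λ = 6 of length 2:
v_1 = (0, 2, 1, 4)ᵀ
v_2 = (1, -1, 0, 0)ᵀ

Let N = A − (6)·I. We want v_2 with N^2 v_2 = 0 but N^1 v_2 ≠ 0; then v_{j-1} := N · v_j for j = 2, …, 2.

Pick v_2 = (1, -1, 0, 0)ᵀ.
Then v_1 = N · v_2 = (0, 2, 1, 4)ᵀ.

Sanity check: (A − (6)·I) v_1 = (0, 0, 0, 0)ᵀ = 0. ✓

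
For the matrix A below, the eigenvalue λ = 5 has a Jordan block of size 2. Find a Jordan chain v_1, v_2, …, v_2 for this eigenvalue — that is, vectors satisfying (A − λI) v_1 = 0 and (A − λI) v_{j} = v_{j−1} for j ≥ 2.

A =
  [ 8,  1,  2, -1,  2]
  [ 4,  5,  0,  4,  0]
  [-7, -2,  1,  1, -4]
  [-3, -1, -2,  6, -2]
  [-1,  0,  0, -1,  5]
A Jordan chain for λ = 5 of length 2:
v_1 = (3, 4, -7, -3, -1)ᵀ
v_2 = (1, 0, 0, 0, 0)ᵀ

Let N = A − (5)·I. We want v_2 with N^2 v_2 = 0 but N^1 v_2 ≠ 0; then v_{j-1} := N · v_j for j = 2, …, 2.

Pick v_2 = (1, 0, 0, 0, 0)ᵀ.
Then v_1 = N · v_2 = (3, 4, -7, -3, -1)ᵀ.

Sanity check: (A − (5)·I) v_1 = (0, 0, 0, 0, 0)ᵀ = 0. ✓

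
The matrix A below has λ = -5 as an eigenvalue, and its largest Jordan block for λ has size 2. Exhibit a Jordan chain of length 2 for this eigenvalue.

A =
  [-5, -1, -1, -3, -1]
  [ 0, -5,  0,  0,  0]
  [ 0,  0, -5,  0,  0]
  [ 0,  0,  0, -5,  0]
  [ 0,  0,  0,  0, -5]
A Jordan chain for λ = -5 of length 2:
v_1 = (-1, 0, 0, 0, 0)ᵀ
v_2 = (0, 1, 0, 0, 0)ᵀ

Let N = A − (-5)·I. We want v_2 with N^2 v_2 = 0 but N^1 v_2 ≠ 0; then v_{j-1} := N · v_j for j = 2, …, 2.

Pick v_2 = (0, 1, 0, 0, 0)ᵀ.
Then v_1 = N · v_2 = (-1, 0, 0, 0, 0)ᵀ.

Sanity check: (A − (-5)·I) v_1 = (0, 0, 0, 0, 0)ᵀ = 0. ✓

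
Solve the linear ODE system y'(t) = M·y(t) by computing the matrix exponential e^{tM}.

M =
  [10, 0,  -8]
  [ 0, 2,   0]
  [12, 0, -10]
e^{tM} =
  [3*exp(2*t) - 2*exp(-2*t), 0, -2*exp(2*t) + 2*exp(-2*t)]
  [0, exp(2*t), 0]
  [3*exp(2*t) - 3*exp(-2*t), 0, -2*exp(2*t) + 3*exp(-2*t)]

Strategy: write M = P · J · P⁻¹ where J is a Jordan canonical form, so e^{tM} = P · e^{tJ} · P⁻¹, and e^{tJ} can be computed block-by-block.

M has Jordan form
J =
  [-2, 0, 0]
  [ 0, 2, 0]
  [ 0, 0, 2]
(up to reordering of blocks).

Per-block formulas:
  For a 1×1 block at λ = 2: exp(t · [2]) = [e^(2t)].
  For a 1×1 block at λ = -2: exp(t · [-2]) = [e^(-2t)].

After assembling e^{tJ} and conjugating by P, we get:

e^{tM} =
  [3*exp(2*t) - 2*exp(-2*t), 0, -2*exp(2*t) + 2*exp(-2*t)]
  [0, exp(2*t), 0]
  [3*exp(2*t) - 3*exp(-2*t), 0, -2*exp(2*t) + 3*exp(-2*t)]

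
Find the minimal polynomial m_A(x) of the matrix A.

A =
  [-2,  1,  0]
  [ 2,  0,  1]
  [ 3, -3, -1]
x^3 + 3*x^2 + 3*x + 1

The characteristic polynomial is χ_A(x) = (x + 1)^3, so the eigenvalues are known. The minimal polynomial is
  m_A(x) = Π_λ (x − λ)^{k_λ}
where k_λ is the size of the *largest* Jordan block for λ (equivalently, the smallest k with (A − λI)^k v = 0 for every generalised eigenvector v of λ).

  λ = -1: largest Jordan block has size 3, contributing (x + 1)^3

So m_A(x) = (x + 1)^3 = x^3 + 3*x^2 + 3*x + 1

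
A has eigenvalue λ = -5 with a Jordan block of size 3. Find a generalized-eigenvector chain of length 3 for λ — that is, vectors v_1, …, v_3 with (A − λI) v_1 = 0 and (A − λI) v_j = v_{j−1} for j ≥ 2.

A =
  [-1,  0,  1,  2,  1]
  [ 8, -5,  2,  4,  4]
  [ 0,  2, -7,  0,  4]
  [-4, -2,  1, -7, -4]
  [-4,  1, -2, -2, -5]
A Jordan chain for λ = -5 of length 3:
v_1 = (4, 0, 0, -8, 0)ᵀ
v_2 = (4, 8, 0, -4, -4)ᵀ
v_3 = (1, 0, 0, 0, 0)ᵀ

Let N = A − (-5)·I. We want v_3 with N^3 v_3 = 0 but N^2 v_3 ≠ 0; then v_{j-1} := N · v_j for j = 3, …, 2.

Pick v_3 = (1, 0, 0, 0, 0)ᵀ.
Then v_2 = N · v_3 = (4, 8, 0, -4, -4)ᵀ.
Then v_1 = N · v_2 = (4, 0, 0, -8, 0)ᵀ.

Sanity check: (A − (-5)·I) v_1 = (0, 0, 0, 0, 0)ᵀ = 0. ✓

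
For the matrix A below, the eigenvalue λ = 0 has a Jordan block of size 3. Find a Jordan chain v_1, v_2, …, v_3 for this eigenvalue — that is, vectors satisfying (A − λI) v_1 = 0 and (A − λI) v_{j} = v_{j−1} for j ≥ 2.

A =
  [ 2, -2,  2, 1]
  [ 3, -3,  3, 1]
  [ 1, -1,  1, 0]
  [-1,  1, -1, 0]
A Jordan chain for λ = 0 of length 3:
v_1 = (-1, -1, 0, 0)ᵀ
v_2 = (2, 3, 1, -1)ᵀ
v_3 = (1, 0, 0, 0)ᵀ

Let N = A − (0)·I. We want v_3 with N^3 v_3 = 0 but N^2 v_3 ≠ 0; then v_{j-1} := N · v_j for j = 3, …, 2.

Pick v_3 = (1, 0, 0, 0)ᵀ.
Then v_2 = N · v_3 = (2, 3, 1, -1)ᵀ.
Then v_1 = N · v_2 = (-1, -1, 0, 0)ᵀ.

Sanity check: (A − (0)·I) v_1 = (0, 0, 0, 0)ᵀ = 0. ✓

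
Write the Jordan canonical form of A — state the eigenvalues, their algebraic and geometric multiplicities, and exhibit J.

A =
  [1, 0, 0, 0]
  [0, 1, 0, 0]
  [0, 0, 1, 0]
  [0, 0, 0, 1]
J_1(1) ⊕ J_1(1) ⊕ J_1(1) ⊕ J_1(1)

The characteristic polynomial is
  det(x·I − A) = x^4 - 4*x^3 + 6*x^2 - 4*x + 1 = (x - 1)^4

Eigenvalues and multiplicities (the geometric multiplicity of λ is n − rank(A − λI), which equals the number of Jordan blocks for λ):
  λ = 1: algebraic multiplicity = 4, geometric multiplicity = 4

Determining the block sizes for each eigenvalue:
  λ = 1: gm = am = 4, so every block has size 1 → block sizes [1, 1, 1, 1]

Assembling the blocks gives a Jordan form
J =
  [1, 0, 0, 0]
  [0, 1, 0, 0]
  [0, 0, 1, 0]
  [0, 0, 0, 1]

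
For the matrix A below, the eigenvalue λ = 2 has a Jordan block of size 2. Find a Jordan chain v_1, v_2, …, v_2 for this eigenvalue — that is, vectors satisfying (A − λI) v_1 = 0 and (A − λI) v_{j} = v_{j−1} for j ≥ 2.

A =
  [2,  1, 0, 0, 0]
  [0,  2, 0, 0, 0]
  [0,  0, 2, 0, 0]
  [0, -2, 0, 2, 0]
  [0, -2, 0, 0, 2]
A Jordan chain for λ = 2 of length 2:
v_1 = (1, 0, 0, -2, -2)ᵀ
v_2 = (0, 1, 0, 0, 0)ᵀ

Let N = A − (2)·I. We want v_2 with N^2 v_2 = 0 but N^1 v_2 ≠ 0; then v_{j-1} := N · v_j for j = 2, …, 2.

Pick v_2 = (0, 1, 0, 0, 0)ᵀ.
Then v_1 = N · v_2 = (1, 0, 0, -2, -2)ᵀ.

Sanity check: (A − (2)·I) v_1 = (0, 0, 0, 0, 0)ᵀ = 0. ✓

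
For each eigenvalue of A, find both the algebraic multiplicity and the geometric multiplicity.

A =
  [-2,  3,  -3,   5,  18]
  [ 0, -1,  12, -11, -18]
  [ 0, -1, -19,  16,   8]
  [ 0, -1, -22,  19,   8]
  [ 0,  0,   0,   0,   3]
λ = -2: alg = 3, geom = 1; λ = 3: alg = 2, geom = 2

Step 1 — factor the characteristic polynomial to read off the algebraic multiplicities:
  χ_A(x) = (x - 3)^2*(x + 2)^3

Step 2 — compute geometric multiplicities via the rank-nullity identity g(λ) = n − rank(A − λI):
  rank(A − (-2)·I) = 4, so dim ker(A − (-2)·I) = n − 4 = 1
  rank(A − (3)·I) = 3, so dim ker(A − (3)·I) = n − 3 = 2

Summary:
  λ = -2: algebraic multiplicity = 3, geometric multiplicity = 1
  λ = 3: algebraic multiplicity = 2, geometric multiplicity = 2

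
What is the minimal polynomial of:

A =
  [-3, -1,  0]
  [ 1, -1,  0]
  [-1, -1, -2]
x^2 + 4*x + 4

The characteristic polynomial is χ_A(x) = (x + 2)^3, so the eigenvalues are known. The minimal polynomial is
  m_A(x) = Π_λ (x − λ)^{k_λ}
where k_λ is the size of the *largest* Jordan block for λ (equivalently, the smallest k with (A − λI)^k v = 0 for every generalised eigenvector v of λ).

  λ = -2: largest Jordan block has size 2, contributing (x + 2)^2

So m_A(x) = (x + 2)^2 = x^2 + 4*x + 4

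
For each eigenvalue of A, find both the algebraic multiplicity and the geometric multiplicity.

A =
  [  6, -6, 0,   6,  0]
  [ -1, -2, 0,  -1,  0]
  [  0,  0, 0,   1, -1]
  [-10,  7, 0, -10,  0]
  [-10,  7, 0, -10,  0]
λ = -3: alg = 2, geom = 1; λ = 0: alg = 3, geom = 2

Step 1 — factor the characteristic polynomial to read off the algebraic multiplicities:
  χ_A(x) = x^3*(x + 3)^2

Step 2 — compute geometric multiplicities via the rank-nullity identity g(λ) = n − rank(A − λI):
  rank(A − (-3)·I) = 4, so dim ker(A − (-3)·I) = n − 4 = 1
  rank(A − (0)·I) = 3, so dim ker(A − (0)·I) = n − 3 = 2

Summary:
  λ = -3: algebraic multiplicity = 2, geometric multiplicity = 1
  λ = 0: algebraic multiplicity = 3, geometric multiplicity = 2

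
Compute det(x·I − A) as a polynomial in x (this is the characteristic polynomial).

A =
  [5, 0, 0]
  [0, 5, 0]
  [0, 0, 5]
x^3 - 15*x^2 + 75*x - 125

Expanding det(x·I − A) (e.g. by cofactor expansion or by noting that A is similar to its Jordan form J, which has the same characteristic polynomial as A) gives
  χ_A(x) = x^3 - 15*x^2 + 75*x - 125
which factors as (x - 5)^3. The eigenvalues (with algebraic multiplicities) are λ = 5 with multiplicity 3.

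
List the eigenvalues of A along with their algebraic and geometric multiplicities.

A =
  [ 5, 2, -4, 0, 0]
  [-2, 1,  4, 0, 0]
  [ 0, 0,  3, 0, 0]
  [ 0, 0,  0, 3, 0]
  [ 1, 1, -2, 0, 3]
λ = 3: alg = 5, geom = 4

Step 1 — factor the characteristic polynomial to read off the algebraic multiplicities:
  χ_A(x) = (x - 3)^5

Step 2 — compute geometric multiplicities via the rank-nullity identity g(λ) = n − rank(A − λI):
  rank(A − (3)·I) = 1, so dim ker(A − (3)·I) = n − 1 = 4

Summary:
  λ = 3: algebraic multiplicity = 5, geometric multiplicity = 4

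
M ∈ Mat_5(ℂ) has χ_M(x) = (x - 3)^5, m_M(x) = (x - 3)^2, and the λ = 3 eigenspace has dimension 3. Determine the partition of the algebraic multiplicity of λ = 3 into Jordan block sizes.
Block sizes for λ = 3: [2, 2, 1]

Step 1 — from the characteristic polynomial, algebraic multiplicity of λ = 3 is 5. From dim ker(M − (3)·I) = 3, there are exactly 3 Jordan blocks for λ = 3.
Step 2 — from the minimal polynomial, the factor (x − 3)^2 tells us the largest block for λ = 3 has size 2.
Step 3 — with total size 5, 3 blocks, and largest block 2, the block sizes (in nonincreasing order) are [2, 2, 1].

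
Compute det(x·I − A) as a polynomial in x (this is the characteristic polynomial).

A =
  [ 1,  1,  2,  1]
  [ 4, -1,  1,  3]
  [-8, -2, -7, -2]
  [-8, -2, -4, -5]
x^4 + 12*x^3 + 54*x^2 + 108*x + 81

Expanding det(x·I − A) (e.g. by cofactor expansion or by noting that A is similar to its Jordan form J, which has the same characteristic polynomial as A) gives
  χ_A(x) = x^4 + 12*x^3 + 54*x^2 + 108*x + 81
which factors as (x + 3)^4. The eigenvalues (with algebraic multiplicities) are λ = -3 with multiplicity 4.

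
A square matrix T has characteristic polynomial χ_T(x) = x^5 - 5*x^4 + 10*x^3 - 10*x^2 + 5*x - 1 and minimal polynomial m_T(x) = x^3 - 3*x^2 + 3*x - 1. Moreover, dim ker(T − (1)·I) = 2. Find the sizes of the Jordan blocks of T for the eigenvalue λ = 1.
Block sizes for λ = 1: [3, 2]

Step 1 — from the characteristic polynomial, algebraic multiplicity of λ = 1 is 5. From dim ker(T − (1)·I) = 2, there are exactly 2 Jordan blocks for λ = 1.
Step 2 — from the minimal polynomial, the factor (x − 1)^3 tells us the largest block for λ = 1 has size 3.
Step 3 — with total size 5, 2 blocks, and largest block 3, the block sizes (in nonincreasing order) are [3, 2].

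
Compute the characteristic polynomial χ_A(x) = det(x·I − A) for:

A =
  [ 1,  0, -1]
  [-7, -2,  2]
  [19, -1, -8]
x^3 + 9*x^2 + 27*x + 27

Expanding det(x·I − A) (e.g. by cofactor expansion or by noting that A is similar to its Jordan form J, which has the same characteristic polynomial as A) gives
  χ_A(x) = x^3 + 9*x^2 + 27*x + 27
which factors as (x + 3)^3. The eigenvalues (with algebraic multiplicities) are λ = -3 with multiplicity 3.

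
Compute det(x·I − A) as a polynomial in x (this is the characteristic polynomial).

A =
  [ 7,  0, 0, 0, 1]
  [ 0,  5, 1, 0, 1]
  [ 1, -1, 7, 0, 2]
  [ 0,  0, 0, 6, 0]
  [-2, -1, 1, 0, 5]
x^5 - 30*x^4 + 360*x^3 - 2160*x^2 + 6480*x - 7776

Expanding det(x·I − A) (e.g. by cofactor expansion or by noting that A is similar to its Jordan form J, which has the same characteristic polynomial as A) gives
  χ_A(x) = x^5 - 30*x^4 + 360*x^3 - 2160*x^2 + 6480*x - 7776
which factors as (x - 6)^5. The eigenvalues (with algebraic multiplicities) are λ = 6 with multiplicity 5.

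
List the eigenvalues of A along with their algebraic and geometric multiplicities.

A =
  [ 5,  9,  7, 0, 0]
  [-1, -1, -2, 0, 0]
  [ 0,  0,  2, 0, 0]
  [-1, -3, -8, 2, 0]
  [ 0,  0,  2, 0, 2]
λ = 2: alg = 5, geom = 3

Step 1 — factor the characteristic polynomial to read off the algebraic multiplicities:
  χ_A(x) = (x - 2)^5

Step 2 — compute geometric multiplicities via the rank-nullity identity g(λ) = n − rank(A − λI):
  rank(A − (2)·I) = 2, so dim ker(A − (2)·I) = n − 2 = 3

Summary:
  λ = 2: algebraic multiplicity = 5, geometric multiplicity = 3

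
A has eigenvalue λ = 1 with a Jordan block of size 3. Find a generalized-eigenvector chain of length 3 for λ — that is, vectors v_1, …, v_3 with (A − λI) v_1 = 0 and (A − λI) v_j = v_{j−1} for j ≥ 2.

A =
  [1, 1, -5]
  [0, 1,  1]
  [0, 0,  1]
A Jordan chain for λ = 1 of length 3:
v_1 = (1, 0, 0)ᵀ
v_2 = (-5, 1, 0)ᵀ
v_3 = (0, 0, 1)ᵀ

Let N = A − (1)·I. We want v_3 with N^3 v_3 = 0 but N^2 v_3 ≠ 0; then v_{j-1} := N · v_j for j = 3, …, 2.

Pick v_3 = (0, 0, 1)ᵀ.
Then v_2 = N · v_3 = (-5, 1, 0)ᵀ.
Then v_1 = N · v_2 = (1, 0, 0)ᵀ.

Sanity check: (A − (1)·I) v_1 = (0, 0, 0)ᵀ = 0. ✓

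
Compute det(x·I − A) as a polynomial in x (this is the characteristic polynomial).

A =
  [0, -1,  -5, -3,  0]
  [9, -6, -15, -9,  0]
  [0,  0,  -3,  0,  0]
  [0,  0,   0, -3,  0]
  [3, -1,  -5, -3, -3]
x^5 + 15*x^4 + 90*x^3 + 270*x^2 + 405*x + 243

Expanding det(x·I − A) (e.g. by cofactor expansion or by noting that A is similar to its Jordan form J, which has the same characteristic polynomial as A) gives
  χ_A(x) = x^5 + 15*x^4 + 90*x^3 + 270*x^2 + 405*x + 243
which factors as (x + 3)^5. The eigenvalues (with algebraic multiplicities) are λ = -3 with multiplicity 5.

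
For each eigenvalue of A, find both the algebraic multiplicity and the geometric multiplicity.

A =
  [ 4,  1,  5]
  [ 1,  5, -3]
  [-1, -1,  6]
λ = 5: alg = 3, geom = 1

Step 1 — factor the characteristic polynomial to read off the algebraic multiplicities:
  χ_A(x) = (x - 5)^3

Step 2 — compute geometric multiplicities via the rank-nullity identity g(λ) = n − rank(A − λI):
  rank(A − (5)·I) = 2, so dim ker(A − (5)·I) = n − 2 = 1

Summary:
  λ = 5: algebraic multiplicity = 3, geometric multiplicity = 1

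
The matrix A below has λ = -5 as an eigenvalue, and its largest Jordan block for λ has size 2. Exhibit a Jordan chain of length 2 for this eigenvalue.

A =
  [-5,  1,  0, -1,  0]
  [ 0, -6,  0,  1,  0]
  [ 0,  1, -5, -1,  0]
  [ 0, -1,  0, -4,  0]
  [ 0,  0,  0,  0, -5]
A Jordan chain for λ = -5 of length 2:
v_1 = (1, -1, 1, -1, 0)ᵀ
v_2 = (0, 1, 0, 0, 0)ᵀ

Let N = A − (-5)·I. We want v_2 with N^2 v_2 = 0 but N^1 v_2 ≠ 0; then v_{j-1} := N · v_j for j = 2, …, 2.

Pick v_2 = (0, 1, 0, 0, 0)ᵀ.
Then v_1 = N · v_2 = (1, -1, 1, -1, 0)ᵀ.

Sanity check: (A − (-5)·I) v_1 = (0, 0, 0, 0, 0)ᵀ = 0. ✓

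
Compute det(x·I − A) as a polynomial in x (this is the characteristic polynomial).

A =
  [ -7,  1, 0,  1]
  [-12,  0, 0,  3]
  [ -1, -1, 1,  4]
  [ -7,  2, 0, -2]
x^4 + 8*x^3 + 18*x^2 - 27

Expanding det(x·I − A) (e.g. by cofactor expansion or by noting that A is similar to its Jordan form J, which has the same characteristic polynomial as A) gives
  χ_A(x) = x^4 + 8*x^3 + 18*x^2 - 27
which factors as (x - 1)*(x + 3)^3. The eigenvalues (with algebraic multiplicities) are λ = -3 with multiplicity 3, λ = 1 with multiplicity 1.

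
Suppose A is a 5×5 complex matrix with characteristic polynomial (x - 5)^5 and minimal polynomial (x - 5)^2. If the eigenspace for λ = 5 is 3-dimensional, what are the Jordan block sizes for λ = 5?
Block sizes for λ = 5: [2, 2, 1]

Step 1 — from the characteristic polynomial, algebraic multiplicity of λ = 5 is 5. From dim ker(A − (5)·I) = 3, there are exactly 3 Jordan blocks for λ = 5.
Step 2 — from the minimal polynomial, the factor (x − 5)^2 tells us the largest block for λ = 5 has size 2.
Step 3 — with total size 5, 3 blocks, and largest block 2, the block sizes (in nonincreasing order) are [2, 2, 1].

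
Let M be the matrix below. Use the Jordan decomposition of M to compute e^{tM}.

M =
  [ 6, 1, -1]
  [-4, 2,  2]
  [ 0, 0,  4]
e^{tM} =
  [2*t*exp(4*t) + exp(4*t), t*exp(4*t), -t*exp(4*t)]
  [-4*t*exp(4*t), -2*t*exp(4*t) + exp(4*t), 2*t*exp(4*t)]
  [0, 0, exp(4*t)]

Strategy: write M = P · J · P⁻¹ where J is a Jordan canonical form, so e^{tM} = P · e^{tJ} · P⁻¹, and e^{tJ} can be computed block-by-block.

M has Jordan form
J =
  [4, 1, 0]
  [0, 4, 0]
  [0, 0, 4]
(up to reordering of blocks).

Per-block formulas:
  For a 2×2 Jordan block J_2(4): exp(t · J_2(4)) = e^(4t)·(I + t·N), where N is the 2×2 nilpotent shift.
  For a 1×1 block at λ = 4: exp(t · [4]) = [e^(4t)].

After assembling e^{tJ} and conjugating by P, we get:

e^{tM} =
  [2*t*exp(4*t) + exp(4*t), t*exp(4*t), -t*exp(4*t)]
  [-4*t*exp(4*t), -2*t*exp(4*t) + exp(4*t), 2*t*exp(4*t)]
  [0, 0, exp(4*t)]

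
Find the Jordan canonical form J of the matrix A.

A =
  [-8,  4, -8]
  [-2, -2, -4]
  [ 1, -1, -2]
J_2(-4) ⊕ J_1(-4)

The characteristic polynomial is
  det(x·I − A) = x^3 + 12*x^2 + 48*x + 64 = (x + 4)^3

Eigenvalues and multiplicities (the geometric multiplicity of λ is n − rank(A − λI), which equals the number of Jordan blocks for λ):
  λ = -4: algebraic multiplicity = 3, geometric multiplicity = 2

Determining the block sizes for each eigenvalue:
  λ = -4: 2 blocks summing to 3 forces exactly one block of size 2 and the rest size 1 → block sizes [2, 1]

Assembling the blocks gives a Jordan form
J =
  [-4,  1,  0]
  [ 0, -4,  0]
  [ 0,  0, -4]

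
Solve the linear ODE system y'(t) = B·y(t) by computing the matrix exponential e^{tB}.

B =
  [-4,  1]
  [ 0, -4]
e^{tB} =
  [exp(-4*t), t*exp(-4*t)]
  [0, exp(-4*t)]

Strategy: write B = P · J · P⁻¹ where J is a Jordan canonical form, so e^{tB} = P · e^{tJ} · P⁻¹, and e^{tJ} can be computed block-by-block.

B has Jordan form
J =
  [-4,  1]
  [ 0, -4]
(up to reordering of blocks).

Per-block formulas:
  For a 2×2 Jordan block J_2(-4): exp(t · J_2(-4)) = e^(-4t)·(I + t·N), where N is the 2×2 nilpotent shift.

After assembling e^{tJ} and conjugating by P, we get:

e^{tB} =
  [exp(-4*t), t*exp(-4*t)]
  [0, exp(-4*t)]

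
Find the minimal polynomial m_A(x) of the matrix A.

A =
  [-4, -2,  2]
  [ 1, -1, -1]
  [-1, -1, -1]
x^2 + 4*x + 4

The characteristic polynomial is χ_A(x) = (x + 2)^3, so the eigenvalues are known. The minimal polynomial is
  m_A(x) = Π_λ (x − λ)^{k_λ}
where k_λ is the size of the *largest* Jordan block for λ (equivalently, the smallest k with (A − λI)^k v = 0 for every generalised eigenvector v of λ).

  λ = -2: largest Jordan block has size 2, contributing (x + 2)^2

So m_A(x) = (x + 2)^2 = x^2 + 4*x + 4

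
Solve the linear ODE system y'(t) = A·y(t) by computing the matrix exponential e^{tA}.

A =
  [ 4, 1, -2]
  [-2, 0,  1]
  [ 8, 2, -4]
e^{tA} =
  [-t^2 + 4*t + 1, t, t^2/2 - 2*t]
  [-2*t, 1, t]
  [-2*t^2 + 8*t, 2*t, t^2 - 4*t + 1]

Strategy: write A = P · J · P⁻¹ where J is a Jordan canonical form, so e^{tA} = P · e^{tJ} · P⁻¹, and e^{tJ} can be computed block-by-block.

A has Jordan form
J =
  [0, 1, 0]
  [0, 0, 1]
  [0, 0, 0]
(up to reordering of blocks).

Per-block formulas:
  For a 3×3 Jordan block J_3(0): exp(t · J_3(0)) = e^(0t)·(I + t·N + (t^2/2)·N^2), where N is the 3×3 nilpotent shift.

After assembling e^{tJ} and conjugating by P, we get:

e^{tA} =
  [-t^2 + 4*t + 1, t, t^2/2 - 2*t]
  [-2*t, 1, t]
  [-2*t^2 + 8*t, 2*t, t^2 - 4*t + 1]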